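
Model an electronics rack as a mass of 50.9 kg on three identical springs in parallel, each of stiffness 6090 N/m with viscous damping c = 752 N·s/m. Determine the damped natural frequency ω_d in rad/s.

Parallel springs add: k_eq = 3 × 6090 = 18270 N/m.
ω_n = √(k_eq/m) = √(18270/50.9) = 18.95 rad/s.
Critical damping c_c = 2√(k_eq·m) = 2√(18270 × 50.9) = 1929 N·s/m, so ζ = c/c_c = 752/1929 = 0.3899.
ω_d = ω_n√(1 − ζ²) = 18.95 × √(1 − 0.152) = 17.45 rad/s.

17.4 rad/s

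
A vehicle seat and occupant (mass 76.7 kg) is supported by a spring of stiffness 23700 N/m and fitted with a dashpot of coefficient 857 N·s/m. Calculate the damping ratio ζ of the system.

ω_n = √(k/m) = √(23700/76.7) = 17.58 rad/s.
Critical damping c_c = 2√(k·m) = 2√(23700 × 76.7) = 2697 N·s/m, so ζ = c/c_c = 857/2697 = 0.3178.

0.318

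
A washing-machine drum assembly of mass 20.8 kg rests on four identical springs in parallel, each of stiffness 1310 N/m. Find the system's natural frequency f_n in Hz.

Parallel springs add: k_eq = 4 × 1310 = 5240 N/m.
ω_n = √(k_eq/m) = √(5240/20.8) = √251.9 = 15.87 rad/s.
f_n = ω_n/(2π) = 15.87/6.283 = 2.526 Hz.

2.53 Hz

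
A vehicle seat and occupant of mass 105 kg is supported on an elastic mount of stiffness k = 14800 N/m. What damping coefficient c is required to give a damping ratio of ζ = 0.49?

c_c = 2√(k·m) = 2√(14800 × 105) = 2493 N·s/m.
c = ζ·c_c = 0.49 × 2493 = 1222 N·s/m.

1220 N·s/m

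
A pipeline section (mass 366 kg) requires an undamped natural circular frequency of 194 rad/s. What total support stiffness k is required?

k = m·ω_n² = 366 × 194.0² = 366 × 37640 = 13770000 N/m.

13800000 N/m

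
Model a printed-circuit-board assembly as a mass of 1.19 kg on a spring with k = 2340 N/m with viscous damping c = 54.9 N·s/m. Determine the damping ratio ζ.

ω_n = √(k/m) = √(2340/1.19) = 44.34 rad/s.
Critical damping c_c = 2√(k·m) = 2√(2340 × 1.19) = 105.5 N·s/m, so ζ = c/c_c = 54.9/105.5 = 0.5202.

0.520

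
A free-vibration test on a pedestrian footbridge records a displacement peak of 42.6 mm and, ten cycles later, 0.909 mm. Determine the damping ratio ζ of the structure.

Logarithmic decrement δ = (1/n)·ln(x₀/x_n) = (1/10)·ln(42.6/0.909) = (1/10)·ln(46.86) = 0.3847.
ζ = δ/√(4π² + δ²) = 0.3847/√(39.48 + 0.148) = 0.3847/6.295 = 0.06112.

0.0611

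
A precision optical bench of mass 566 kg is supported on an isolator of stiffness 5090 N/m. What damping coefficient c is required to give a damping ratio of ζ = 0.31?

1050 N·s/m

c_c = 2√(k·m) = 2√(5090 × 566) = 3395 N·s/m.
c = ζ·c_c = 0.31 × 3395 = 1052 N·s/m.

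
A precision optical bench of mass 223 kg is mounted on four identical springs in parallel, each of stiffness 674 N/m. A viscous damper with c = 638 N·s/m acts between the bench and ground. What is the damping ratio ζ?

0.411

Parallel springs add: k_eq = 4 × 674 = 2696 N/m.
ω_n = √(k_eq/m) = √(2696/223) = 3.477 rad/s.
Critical damping c_c = 2√(k_eq·m) = 2√(2696 × 223) = 1551 N·s/m, so ζ = c/c_c = 638/1551 = 0.4114.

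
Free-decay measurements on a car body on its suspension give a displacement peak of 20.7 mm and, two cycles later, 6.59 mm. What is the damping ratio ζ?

Logarithmic decrement δ = (1/n)·ln(x₀/x_n) = (1/2)·ln(20.7/6.59) = (1/2)·ln(3.141) = 0.5723.
ζ = δ/√(4π² + δ²) = 0.5723/√(39.48 + 0.328) = 0.5723/6.309 = 0.09071.

0.0907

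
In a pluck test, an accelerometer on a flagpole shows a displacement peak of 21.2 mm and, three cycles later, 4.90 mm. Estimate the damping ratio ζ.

0.0775

Logarithmic decrement δ = (1/n)·ln(x₀/x_n) = (1/3)·ln(21.2/4.90) = (1/3)·ln(4.327) = 0.4883.
ζ = δ/√(4π² + δ²) = 0.4883/√(39.48 + 0.238) = 0.4883/6.302 = 0.07747.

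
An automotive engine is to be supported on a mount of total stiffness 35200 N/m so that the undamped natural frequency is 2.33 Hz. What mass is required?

ω_n = 2πf_n = 2π × 2.33 = 14.64 rad/s.
m = k/ω_n² = 35200/14.64² = 35200/214.3 = 164.2 kg.

164 kg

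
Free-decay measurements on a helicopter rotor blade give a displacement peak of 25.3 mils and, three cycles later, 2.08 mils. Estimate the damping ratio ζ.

Logarithmic decrement δ = (1/n)·ln(x₀/x_n) = (1/3)·ln(25.3/2.08) = (1/3)·ln(12.16) = 0.8328.
ζ = δ/√(4π² + δ²) = 0.8328/√(39.48 + 0.694) = 0.8328/6.338 = 0.1314.

0.131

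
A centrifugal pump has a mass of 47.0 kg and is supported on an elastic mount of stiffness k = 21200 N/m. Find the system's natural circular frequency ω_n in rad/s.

ω_n = √(k/m) = √(21200/47.0) = √451.1 = 21.24 rad/s.

21.2 rad/s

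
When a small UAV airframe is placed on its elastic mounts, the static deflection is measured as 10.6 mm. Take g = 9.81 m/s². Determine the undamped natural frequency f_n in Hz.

4.84 Hz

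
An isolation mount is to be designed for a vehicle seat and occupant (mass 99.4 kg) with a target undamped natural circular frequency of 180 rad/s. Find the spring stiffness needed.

3220000 N/m

k = m·ω_n² = 99.4 × 180.0² = 99.4 × 32400 = 3221000 N/m.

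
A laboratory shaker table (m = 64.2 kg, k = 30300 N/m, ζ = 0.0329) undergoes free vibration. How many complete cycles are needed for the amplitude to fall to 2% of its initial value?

Logarithmic decrement δ = 2πζ/√(1 − ζ²) = 2π × 0.03290/√(1 − 0.00108) = 0.2068.
x_n/x₀ = e^(−nδ) ≤ 0.02; take ln: n ≥ ln(1/0.02)/δ = 3.912/0.2068 = 18.91.
So 19 complete cycles are required.

19 cycles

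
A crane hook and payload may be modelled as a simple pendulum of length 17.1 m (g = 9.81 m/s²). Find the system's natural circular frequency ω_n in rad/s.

0.757 rad/s

For a simple pendulum ω_n = √(g/L) = √(9.81/17.1) = √0.5737 = 0.7574 rad/s.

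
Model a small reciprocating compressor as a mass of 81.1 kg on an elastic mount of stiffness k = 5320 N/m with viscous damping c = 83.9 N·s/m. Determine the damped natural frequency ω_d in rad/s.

ω_n = √(k/m) = √(5320/81.1) = 8.099 rad/s.
Critical damping c_c = 2√(k·m) = 2√(5320 × 81.1) = 1314 N·s/m, so ζ = c/c_c = 83.9/1314 = 0.06387.
ω_d = ω_n√(1 − ζ²) = 8.099 × √(1 − 0.00408) = 8.083 rad/s.

8.08 rad/s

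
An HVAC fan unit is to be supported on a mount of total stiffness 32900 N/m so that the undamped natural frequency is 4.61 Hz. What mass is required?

39.2 kg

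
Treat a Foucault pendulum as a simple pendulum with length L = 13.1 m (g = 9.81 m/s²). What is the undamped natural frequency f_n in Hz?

For a simple pendulum ω_n = √(g/L) = √(9.81/13.1) = √0.7489 = 0.8654 rad/s.
f_n = ω_n/(2π) = 0.8654/6.283 = 0.1377 Hz.

0.138 Hz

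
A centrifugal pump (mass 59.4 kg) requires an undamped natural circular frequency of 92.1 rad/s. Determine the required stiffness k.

k = m·ω_n² = 59.4 × 92.10² = 59.4 × 8482 = 503900 N/m.

504000 N/m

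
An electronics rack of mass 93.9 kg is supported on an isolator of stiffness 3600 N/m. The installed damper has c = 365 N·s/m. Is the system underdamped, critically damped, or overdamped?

underdamped

c_c = 2√(k·m) = 1163 N·s/m; ζ = c/c_c = 365/1163 = 0.314.
Since ζ < 1 the system is underdamped.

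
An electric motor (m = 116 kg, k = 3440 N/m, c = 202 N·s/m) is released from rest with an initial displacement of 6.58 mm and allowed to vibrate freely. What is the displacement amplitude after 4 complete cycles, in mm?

ζ = c/(2√(km)) = 202/(2√(3440 × 116)) = 202/1263 = 0.1599.
Logarithmic decrement δ = 2πζ/√(1 − ζ²) = 2π × 0.1599/√(1 − 0.0256) = 1.018.
After n cycles, x_n/x₀ = e^(−nδ), so x_4 = 6.58 × e^(−4 × 1.018) = 6.58 × 0.01706 = 0.1123 mm.

0.112 mm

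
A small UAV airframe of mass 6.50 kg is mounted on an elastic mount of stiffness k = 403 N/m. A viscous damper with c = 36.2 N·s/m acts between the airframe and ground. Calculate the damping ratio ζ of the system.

0.354

ω_n = √(k/m) = √(403.0/6.50) = 7.874 rad/s.
Critical damping c_c = 2√(k·m) = 2√(403.0 × 6.50) = 102.4 N·s/m, so ζ = c/c_c = 36.2/102.4 = 0.3536.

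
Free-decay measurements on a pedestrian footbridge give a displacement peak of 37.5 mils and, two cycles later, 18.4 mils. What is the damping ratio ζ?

0.0566

Logarithmic decrement δ = (1/n)·ln(x₀/x_n) = (1/2)·ln(37.5/18.4) = (1/2)·ln(2.038) = 0.3560.
ζ = δ/√(4π² + δ²) = 0.3560/√(39.48 + 0.127) = 0.3560/6.293 = 0.05657.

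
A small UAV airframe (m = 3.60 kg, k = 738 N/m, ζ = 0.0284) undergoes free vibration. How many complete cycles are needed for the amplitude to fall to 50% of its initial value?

4 cycles

Logarithmic decrement δ = 2πζ/√(1 − ζ²) = 2π × 0.02840/√(1 − 0.000807) = 0.1785.
x_n/x₀ = e^(−nδ) ≤ 0.5; take ln: n ≥ ln(1/0.5)/δ = 0.6931/0.1785 = 3.883.
So 4 complete cycles are required.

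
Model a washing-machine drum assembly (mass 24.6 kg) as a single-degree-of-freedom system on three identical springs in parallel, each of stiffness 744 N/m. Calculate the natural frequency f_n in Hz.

1.52 Hz

Parallel springs add: k_eq = 3 × 744 = 2232 N/m.
ω_n = √(k_eq/m) = √(2232/24.6) = √90.73 = 9.525 rad/s.
f_n = ω_n/(2π) = 9.525/6.283 = 1.516 Hz.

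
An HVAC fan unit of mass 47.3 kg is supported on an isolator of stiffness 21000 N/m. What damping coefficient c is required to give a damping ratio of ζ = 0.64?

1280 N·s/m

c_c = 2√(k·m) = 2√(21000 × 47.3) = 1993 N·s/m.
c = ζ·c_c = 0.64 × 1993 = 1276 N·s/m.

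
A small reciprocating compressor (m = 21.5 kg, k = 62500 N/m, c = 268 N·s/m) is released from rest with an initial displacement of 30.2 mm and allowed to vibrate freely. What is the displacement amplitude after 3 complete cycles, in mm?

3.37 mm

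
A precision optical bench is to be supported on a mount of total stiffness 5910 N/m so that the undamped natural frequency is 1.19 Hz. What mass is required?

106 kg

ω_n = 2πf_n = 2π × 1.19 = 7.477 rad/s.
m = k/ω_n² = 5910/7.477² = 5910/55.91 = 105.7 kg.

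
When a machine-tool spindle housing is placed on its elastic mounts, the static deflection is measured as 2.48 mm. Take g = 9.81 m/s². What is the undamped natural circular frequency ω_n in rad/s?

62.9 rad/s

ω_n = √(g/δ_st) = √(9.81/0.00248) = √3956 = 62.89 rad/s.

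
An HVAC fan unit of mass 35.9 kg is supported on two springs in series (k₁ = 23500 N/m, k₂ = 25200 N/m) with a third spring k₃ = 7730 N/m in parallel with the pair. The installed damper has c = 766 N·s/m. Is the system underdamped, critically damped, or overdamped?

Series pair: k_s = k₁k₂/(k₁+k₂) = (23500)(25200)/(23500 + 25200) = 12160 N/m. In parallel with k₃: k_eq = 12160 + 7730 = 19890 N/m.
c_c = 2√(k_eq·m) = 1690 N·s/m; ζ = c/c_c = 766/1690 = 0.453.
Since ζ < 1 the system is underdamped.

underdamped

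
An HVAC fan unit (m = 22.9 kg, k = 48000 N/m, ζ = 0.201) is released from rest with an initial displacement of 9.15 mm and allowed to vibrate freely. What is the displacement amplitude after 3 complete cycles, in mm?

0.191 mm

Logarithmic decrement δ = 2πζ/√(1 − ζ²) = 2π × 0.2010/√(1 − 0.0404) = 1.289.
After n cycles, x_n/x₀ = e^(−nδ), so x_3 = 9.15 × e^(−3 × 1.289) = 9.15 × 0.02091 = 0.1913 mm.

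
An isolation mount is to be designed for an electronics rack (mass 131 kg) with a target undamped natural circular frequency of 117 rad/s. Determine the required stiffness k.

1790000 N/m

k = m·ω_n² = 131 × 117.0² = 131 × 13690 = 1793000 N/m.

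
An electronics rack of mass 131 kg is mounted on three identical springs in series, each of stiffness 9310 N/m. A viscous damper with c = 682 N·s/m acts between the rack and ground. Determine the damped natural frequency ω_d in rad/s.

4.11 rad/s

Series springs: 1/k_eq = 3/9310, so k_eq = 9310/3 = 3103 N/m.
ω_n = √(k_eq/m) = √(3103/131) = 4.867 rad/s.
Critical damping c_c = 2√(k_eq·m) = 2√(3103 × 131) = 1275 N·s/m, so ζ = c/c_c = 682/1275 = 0.5348.
ω_d = ω_n√(1 − ζ²) = 4.867 × √(1 − 0.286) = 4.113 rad/s.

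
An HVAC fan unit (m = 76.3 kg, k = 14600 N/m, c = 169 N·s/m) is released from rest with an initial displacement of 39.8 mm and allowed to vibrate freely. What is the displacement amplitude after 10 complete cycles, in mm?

ζ = c/(2√(km)) = 169/(2√(14600 × 76.3)) = 169/2111 = 0.08006.
Logarithmic decrement δ = 2πζ/√(1 − ζ²) = 2π × 0.08006/√(1 − 0.00641) = 0.5047.
After n cycles, x_n/x₀ = e^(−nδ), so x_10 = 39.8 × e^(−10 × 0.5047) = 39.8 × 0.006432 = 0.2560 mm.

0.256 mm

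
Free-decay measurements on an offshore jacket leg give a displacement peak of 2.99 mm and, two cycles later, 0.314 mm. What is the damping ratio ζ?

0.177

Logarithmic decrement δ = (1/n)·ln(x₀/x_n) = (1/2)·ln(2.99/0.314) = (1/2)·ln(9.522) = 1.127.
ζ = δ/√(4π² + δ²) = 1.127/√(39.48 + 1.27) = 1.127/6.383 = 0.1765.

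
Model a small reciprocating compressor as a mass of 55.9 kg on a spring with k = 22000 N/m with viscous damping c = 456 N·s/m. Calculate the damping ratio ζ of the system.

0.206

ω_n = √(k/m) = √(22000/55.9) = 19.84 rad/s.
Critical damping c_c = 2√(k·m) = 2√(22000 × 55.9) = 2218 N·s/m, so ζ = c/c_c = 456/2218 = 0.2056.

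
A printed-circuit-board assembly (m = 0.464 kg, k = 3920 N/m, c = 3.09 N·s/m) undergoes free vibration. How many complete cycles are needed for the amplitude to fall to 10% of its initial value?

11 cycles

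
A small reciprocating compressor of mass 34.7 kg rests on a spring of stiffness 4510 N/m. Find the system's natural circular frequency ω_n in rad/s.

ω_n = √(k/m) = √(4510/34.7) = √130.0 = 11.40 rad/s.

11.4 rad/s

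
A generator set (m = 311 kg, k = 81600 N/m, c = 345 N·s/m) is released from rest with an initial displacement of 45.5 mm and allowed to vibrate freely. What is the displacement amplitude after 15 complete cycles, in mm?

1.80 mm

ζ = c/(2√(km)) = 345/(2√(81600 × 311)) = 345/10080 = 0.03424.
Logarithmic decrement δ = 2πζ/√(1 − ζ²) = 2π × 0.03424/√(1 − 0.00117) = 0.2153.
After n cycles, x_n/x₀ = e^(−nδ), so x_15 = 45.5 × e^(−15 × 0.2153) = 45.5 × 0.03959 = 1.801 mm.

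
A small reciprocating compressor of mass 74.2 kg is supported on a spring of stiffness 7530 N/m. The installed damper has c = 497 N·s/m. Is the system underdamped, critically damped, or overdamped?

underdamped

c_c = 2√(k·m) = 1495 N·s/m; ζ = c/c_c = 497/1495 = 0.332.
Since ζ < 1 the system is underdamped.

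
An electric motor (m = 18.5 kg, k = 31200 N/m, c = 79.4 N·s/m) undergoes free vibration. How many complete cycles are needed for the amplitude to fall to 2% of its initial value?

12 cycles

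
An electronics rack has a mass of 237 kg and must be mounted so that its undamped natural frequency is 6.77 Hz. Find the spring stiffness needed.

ω_n = 2πf_n = 2π × 6.77 = 42.54 rad/s.
k = m·ω_n² = 237 × 42.54² = 237 × 1809 = 428800 N/m.

429000 N/m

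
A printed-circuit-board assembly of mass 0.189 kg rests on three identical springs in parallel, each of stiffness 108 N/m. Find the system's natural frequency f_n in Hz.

Parallel springs add: k_eq = 3 × 108 = 324.0 N/m.
ω_n = √(k_eq/m) = √(324.0/0.189) = √1714 = 41.40 rad/s.
f_n = ω_n/(2π) = 41.40/6.283 = 6.590 Hz.

6.59 Hz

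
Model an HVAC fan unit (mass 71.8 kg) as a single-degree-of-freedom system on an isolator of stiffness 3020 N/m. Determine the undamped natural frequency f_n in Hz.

ω_n = √(k/m) = √(3020/71.8) = √42.06 = 6.485 rad/s.
f_n = ω_n/(2π) = 6.485/6.283 = 1.032 Hz.

1.03 Hz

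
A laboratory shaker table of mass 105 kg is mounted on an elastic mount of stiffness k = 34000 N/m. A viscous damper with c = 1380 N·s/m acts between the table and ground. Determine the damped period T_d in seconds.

0.375 s

ω_n = √(k/m) = √(34000/105) = 17.99 rad/s.
Critical damping c_c = 2√(k·m) = 2√(34000 × 105) = 3779 N·s/m, so ζ = c/c_c = 1380/3779 = 0.3652.
ω_d = ω_n√(1 − ζ²) = 17.99 × √(1 − 0.133) = 16.75 rad/s.
T_d = 2π/ω_d = 0.3751 s.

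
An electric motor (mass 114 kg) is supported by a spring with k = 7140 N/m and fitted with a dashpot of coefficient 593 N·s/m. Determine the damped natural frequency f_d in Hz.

ω_n = √(k/m) = √(7140/114) = 7.914 rad/s.
Critical damping c_c = 2√(k·m) = 2√(7140 × 114) = 1804 N·s/m, so ζ = c/c_c = 593/1804 = 0.3286.
ω_d = ω_n√(1 − ζ²) = 7.914 × √(1 − 0.108) = 7.474 rad/s.
f_d = ω_d/(2π) = 1.190 Hz.

1.19 Hz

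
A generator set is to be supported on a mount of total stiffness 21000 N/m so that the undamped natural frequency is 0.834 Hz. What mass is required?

765 kg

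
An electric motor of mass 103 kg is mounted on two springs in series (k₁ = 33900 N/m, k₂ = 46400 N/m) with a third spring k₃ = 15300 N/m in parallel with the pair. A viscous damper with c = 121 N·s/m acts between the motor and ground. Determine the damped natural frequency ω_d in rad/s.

18.4 rad/s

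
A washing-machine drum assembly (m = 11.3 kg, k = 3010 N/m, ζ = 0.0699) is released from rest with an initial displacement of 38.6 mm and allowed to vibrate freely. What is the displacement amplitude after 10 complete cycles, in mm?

0.473 mm

Logarithmic decrement δ = 2πζ/√(1 − ζ²) = 2π × 0.06990/√(1 − 0.00489) = 0.4403.
After n cycles, x_n/x₀ = e^(−nδ), so x_10 = 38.6 × e^(−10 × 0.4403) = 38.6 × 0.01224 = 0.4726 mm.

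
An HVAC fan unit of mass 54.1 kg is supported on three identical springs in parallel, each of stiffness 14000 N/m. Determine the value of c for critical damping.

Parallel springs add: k_eq = 3 × 14000 = 42000 N/m.
c_c = 2√(k_eq·m) = 2√(42000 × 54.1) = 2 × 1507 = 3015 N·s/m.

3010 N·s/m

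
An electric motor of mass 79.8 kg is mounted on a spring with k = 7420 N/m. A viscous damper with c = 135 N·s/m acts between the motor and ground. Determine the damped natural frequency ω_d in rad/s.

9.61 rad/s

ω_n = √(k/m) = √(7420/79.8) = 9.643 rad/s.
Critical damping c_c = 2√(k·m) = 2√(7420 × 79.8) = 1539 N·s/m, so ζ = c/c_c = 135/1539 = 0.08772.
ω_d = ω_n√(1 − ζ²) = 9.643 × √(1 − 0.00769) = 9.606 rad/s.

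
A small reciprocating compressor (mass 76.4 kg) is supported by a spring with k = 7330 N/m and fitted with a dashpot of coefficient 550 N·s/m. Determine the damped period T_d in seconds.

ω_n = √(k/m) = √(7330/76.4) = 9.795 rad/s.
Critical damping c_c = 2√(k·m) = 2√(7330 × 76.4) = 1497 N·s/m, so ζ = c/c_c = 550/1497 = 0.3675.
ω_d = ω_n√(1 − ζ²) = 9.795 × √(1 − 0.135) = 9.110 rad/s.
T_d = 2π/ω_d = 0.6897 s.

0.690 s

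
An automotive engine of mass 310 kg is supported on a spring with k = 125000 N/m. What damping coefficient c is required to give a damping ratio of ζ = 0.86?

10700 N·s/m

c_c = 2√(k·m) = 2√(125000 × 310) = 12450 N·s/m.
c = ζ·c_c = 0.86 × 12450 = 10710 N·s/m.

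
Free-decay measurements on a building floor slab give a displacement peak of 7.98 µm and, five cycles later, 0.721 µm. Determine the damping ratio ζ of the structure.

0.0763

Logarithmic decrement δ = (1/n)·ln(x₀/x_n) = (1/5)·ln(7.98/0.721) = (1/5)·ln(11.07) = 0.4808.
ζ = δ/√(4π² + δ²) = 0.4808/√(39.48 + 0.231) = 0.4808/6.302 = 0.07630.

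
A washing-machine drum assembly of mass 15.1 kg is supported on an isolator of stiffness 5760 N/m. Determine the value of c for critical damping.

c_c = 2√(k·m) = 2√(5760 × 15.1) = 2 × 294.9 = 589.8 N·s/m.

590 N·s/m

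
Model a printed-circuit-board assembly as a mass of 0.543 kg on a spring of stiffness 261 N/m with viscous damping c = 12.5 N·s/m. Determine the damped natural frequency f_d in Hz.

2.97 Hz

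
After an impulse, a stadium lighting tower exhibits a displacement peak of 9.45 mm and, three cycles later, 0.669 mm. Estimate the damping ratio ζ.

0.139

Logarithmic decrement δ = (1/n)·ln(x₀/x_n) = (1/3)·ln(9.45/0.669) = (1/3)·ln(14.13) = 0.8827.
ζ = δ/√(4π² + δ²) = 0.8827/√(39.48 + 0.779) = 0.8827/6.345 = 0.1391.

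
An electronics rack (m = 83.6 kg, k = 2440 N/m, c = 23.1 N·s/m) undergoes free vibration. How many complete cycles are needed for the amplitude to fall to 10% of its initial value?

ζ = c/(2√(km)) = 23.1/(2√(2440 × 83.6)) = 23.1/903.3 = 0.02557.
Logarithmic decrement δ = 2πζ/√(1 − ζ²) = 2π × 0.02557/√(1 − 0.000654) = 0.1607.
x_n/x₀ = e^(−nδ) ≤ 0.1; take ln: n ≥ ln(1/0.1)/δ = 2.303/0.1607 = 14.33.
So 15 complete cycles are required.

15 cycles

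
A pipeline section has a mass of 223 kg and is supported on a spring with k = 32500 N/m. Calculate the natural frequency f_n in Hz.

1.92 Hz

ω_n = √(k/m) = √(32500/223) = √145.7 = 12.07 rad/s.
f_n = ω_n/(2π) = 12.07/6.283 = 1.921 Hz.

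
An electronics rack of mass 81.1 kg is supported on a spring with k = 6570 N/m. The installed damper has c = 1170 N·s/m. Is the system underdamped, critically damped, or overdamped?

underdamped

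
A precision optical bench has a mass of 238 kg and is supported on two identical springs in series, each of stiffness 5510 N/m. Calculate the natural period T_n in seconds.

1.85 s

Series springs: 1/k_eq = 2/5510, so k_eq = 5510/2 = 2755 N/m.
ω_n = √(k_eq/m) = √(2755/238) = √11.58 = 3.402 rad/s.
T_n = 2π/ω_n = 6.283/3.402 = 1.847 s.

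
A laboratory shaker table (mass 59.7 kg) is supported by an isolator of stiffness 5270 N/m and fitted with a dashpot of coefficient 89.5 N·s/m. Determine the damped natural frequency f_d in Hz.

1.49 Hz

ω_n = √(k/m) = √(5270/59.7) = 9.395 rad/s.
Critical damping c_c = 2√(k·m) = 2√(5270 × 59.7) = 1122 N·s/m, so ζ = c/c_c = 89.5/1122 = 0.07978.
ω_d = ω_n√(1 − ζ²) = 9.395 × √(1 − 0.00637) = 9.366 rad/s.
f_d = ω_d/(2π) = 1.491 Hz.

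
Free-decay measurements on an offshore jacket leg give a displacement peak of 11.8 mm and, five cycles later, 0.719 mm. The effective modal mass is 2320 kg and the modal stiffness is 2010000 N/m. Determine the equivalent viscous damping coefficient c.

Logarithmic decrement δ = (1/n)·ln(x₀/x_n) = (1/5)·ln(11.8/0.719) = (1/5)·ln(16.41) = 0.5596.
ζ = δ/√(4π² + δ²) = 0.5596/√(39.48 + 0.313) = 0.5596/6.308 = 0.08871.
c = ζ · 2√(km) = 0.08871 × 2√(2010000 × 2320) = 0.08871 × 136600 = 12120 N·s/m.

12100 N·s/m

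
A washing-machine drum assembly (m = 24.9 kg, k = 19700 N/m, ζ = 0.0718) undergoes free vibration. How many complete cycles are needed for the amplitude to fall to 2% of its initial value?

Logarithmic decrement δ = 2πζ/√(1 − ζ²) = 2π × 0.07180/√(1 − 0.00516) = 0.4523.
x_n/x₀ = e^(−nδ) ≤ 0.02; take ln: n ≥ ln(1/0.02)/δ = 3.912/0.4523 = 8.649.
So 9 complete cycles are required.

9 cycles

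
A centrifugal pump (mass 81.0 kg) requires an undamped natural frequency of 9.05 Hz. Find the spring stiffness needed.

ω_n = 2πf_n = 2π × 9.05 = 56.86 rad/s.
k = m·ω_n² = 81.0 × 56.86² = 81.0 × 3233 = 261900 N/m.

262000 N/m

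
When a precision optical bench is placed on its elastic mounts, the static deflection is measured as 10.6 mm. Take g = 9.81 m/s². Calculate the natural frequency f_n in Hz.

4.84 Hz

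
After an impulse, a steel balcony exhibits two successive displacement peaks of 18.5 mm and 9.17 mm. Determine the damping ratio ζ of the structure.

Logarithmic decrement δ = (1/n)·ln(x₀/x_n) = (1/1)·ln(18.5/9.17) = (1/1)·ln(2.017) = 0.7018.
ζ = δ/√(4π² + δ²) = 0.7018/√(39.48 + 0.493) = 0.7018/6.322 = 0.1110.

0.111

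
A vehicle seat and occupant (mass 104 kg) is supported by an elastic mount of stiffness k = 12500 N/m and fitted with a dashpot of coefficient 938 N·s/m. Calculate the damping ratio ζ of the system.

0.411

ω_n = √(k/m) = √(12500/104) = 10.96 rad/s.
Critical damping c_c = 2√(k·m) = 2√(12500 × 104) = 2280 N·s/m, so ζ = c/c_c = 938/2280 = 0.4113.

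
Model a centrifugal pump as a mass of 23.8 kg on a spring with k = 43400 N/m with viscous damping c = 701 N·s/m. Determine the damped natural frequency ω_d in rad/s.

ω_n = √(k/m) = √(43400/23.8) = 42.70 rad/s.
Critical damping c_c = 2√(k·m) = 2√(43400 × 23.8) = 2033 N·s/m, so ζ = c/c_c = 701/2033 = 0.3449.
ω_d = ω_n√(1 − ζ²) = 42.70 × √(1 − 0.119) = 40.08 rad/s.

40.1 rad/s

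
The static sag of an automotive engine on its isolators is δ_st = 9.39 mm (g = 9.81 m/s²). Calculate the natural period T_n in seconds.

0.194 s

ω_n = √(g/δ_st) = √(9.81/0.00939) = √1045 = 32.32 rad/s.
T_n = 2π/ω_n = 6.283/32.32 = 0.1944 s.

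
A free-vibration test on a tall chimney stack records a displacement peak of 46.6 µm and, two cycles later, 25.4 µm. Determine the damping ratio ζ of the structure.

0.0482

Logarithmic decrement δ = (1/n)·ln(x₀/x_n) = (1/2)·ln(46.6/25.4) = (1/2)·ln(1.835) = 0.3034.
ζ = δ/√(4π² + δ²) = 0.3034/√(39.48 + 0.0921) = 0.3034/6.291 = 0.04824.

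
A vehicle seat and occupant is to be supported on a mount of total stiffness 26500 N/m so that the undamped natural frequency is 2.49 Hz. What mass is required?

108 kg

ω_n = 2πf_n = 2π × 2.49 = 15.65 rad/s.
m = k/ω_n² = 26500/15.65² = 26500/244.8 = 108.3 kg.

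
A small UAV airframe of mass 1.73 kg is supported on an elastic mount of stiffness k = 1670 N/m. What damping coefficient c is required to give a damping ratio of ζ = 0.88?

94.6 N·s/m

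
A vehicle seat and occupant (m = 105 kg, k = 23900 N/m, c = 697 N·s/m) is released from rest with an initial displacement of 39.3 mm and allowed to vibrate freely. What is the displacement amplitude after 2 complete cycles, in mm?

2.31 mm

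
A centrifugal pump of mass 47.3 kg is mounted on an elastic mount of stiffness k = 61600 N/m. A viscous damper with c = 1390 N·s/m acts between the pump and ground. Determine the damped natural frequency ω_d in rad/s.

33.0 rad/s

ω_n = √(k/m) = √(61600/47.3) = 36.09 rad/s.
Critical damping c_c = 2√(k·m) = 2√(61600 × 47.3) = 3414 N·s/m, so ζ = c/c_c = 1390/3414 = 0.4072.
ω_d = ω_n√(1 − ζ²) = 36.09 × √(1 − 0.166) = 32.96 rad/s.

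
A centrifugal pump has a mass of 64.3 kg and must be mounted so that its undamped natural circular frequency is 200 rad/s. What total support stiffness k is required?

2570000 N/m

k = m·ω_n² = 64.3 × 200.0² = 64.3 × 40000 = 2572000 N/m.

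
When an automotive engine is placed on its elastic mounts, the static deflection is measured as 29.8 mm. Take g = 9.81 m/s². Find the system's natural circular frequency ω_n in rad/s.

ω_n = √(g/δ_st) = √(9.81/0.0298) = √329.2 = 18.14 rad/s.

18.1 rad/s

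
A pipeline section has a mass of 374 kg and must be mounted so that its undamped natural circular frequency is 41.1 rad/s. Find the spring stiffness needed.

632000 N/m

k = m·ω_n² = 374 × 41.10² = 374 × 1689 = 631800 N/m.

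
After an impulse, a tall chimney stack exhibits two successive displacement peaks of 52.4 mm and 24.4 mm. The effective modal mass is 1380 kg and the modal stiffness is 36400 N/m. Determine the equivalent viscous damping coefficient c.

Logarithmic decrement δ = (1/n)·ln(x₀/x_n) = (1/1)·ln(52.4/24.4) = (1/1)·ln(2.148) = 0.7643.
ζ = δ/√(4π² + δ²) = 0.7643/√(39.48 + 0.584) = 0.7643/6.330 = 0.1208.
c = ζ · 2√(km) = 0.1208 × 2√(36400 × 1380) = 0.1208 × 14170 = 1712 N·s/m.

1710 N·s/m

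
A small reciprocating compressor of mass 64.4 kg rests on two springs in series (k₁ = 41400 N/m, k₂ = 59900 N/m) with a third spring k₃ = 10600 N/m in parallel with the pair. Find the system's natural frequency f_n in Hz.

Series pair: k_s = k₁k₂/(k₁+k₂) = (41400)(59900)/(41400 + 59900) = 24480 N/m. In parallel with k₃: k_eq = 24480 + 10600 = 35080 N/m.
ω_n = √(k_eq/m) = √(35080/64.4) = √544.7 = 23.34 rad/s.
f_n = ω_n/(2π) = 23.34/6.283 = 3.715 Hz.

3.71 Hz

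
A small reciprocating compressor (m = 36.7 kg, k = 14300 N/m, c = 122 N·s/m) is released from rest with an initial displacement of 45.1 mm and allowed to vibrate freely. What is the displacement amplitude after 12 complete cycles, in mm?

ζ = c/(2√(km)) = 122/(2√(14300 × 36.7)) = 122/1449 = 0.08420.
Logarithmic decrement δ = 2πζ/√(1 − ζ²) = 2π × 0.08420/√(1 − 0.00709) = 0.5310.
After n cycles, x_n/x₀ = e^(−nδ), so x_12 = 45.1 × e^(−12 × 0.5310) = 45.1 × 0.001710 = 0.07711 mm.

0.0771 mm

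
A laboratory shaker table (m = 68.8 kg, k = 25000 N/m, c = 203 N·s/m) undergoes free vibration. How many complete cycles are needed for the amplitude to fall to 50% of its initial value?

2 cycles

ζ = c/(2√(km)) = 203/(2√(25000 × 68.8)) = 203/2623 = 0.07739.
Logarithmic decrement δ = 2πζ/√(1 − ζ²) = 2π × 0.07739/√(1 − 0.00599) = 0.4877.
x_n/x₀ = e^(−nδ) ≤ 0.5; take ln: n ≥ ln(1/0.5)/δ = 0.6931/0.4877 = 1.421.
So 2 complete cycles are required.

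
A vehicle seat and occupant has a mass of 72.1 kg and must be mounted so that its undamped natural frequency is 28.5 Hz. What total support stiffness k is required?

2310000 N/m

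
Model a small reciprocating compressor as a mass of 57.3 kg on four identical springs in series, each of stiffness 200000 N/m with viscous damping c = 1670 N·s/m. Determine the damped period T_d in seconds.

0.245 s

Series springs: 1/k_eq = 4/200000, so k_eq = 200000/4 = 50000 N/m.
ω_n = √(k_eq/m) = √(50000/57.3) = 29.54 rad/s.
Critical damping c_c = 2√(k_eq·m) = 2√(50000 × 57.3) = 3385 N·s/m, so ζ = c/c_c = 1670/3385 = 0.4933.
ω_d = ω_n√(1 − ζ²) = 29.54 × √(1 − 0.243) = 25.70 rad/s.
T_d = 2π/ω_d = 0.2445 s.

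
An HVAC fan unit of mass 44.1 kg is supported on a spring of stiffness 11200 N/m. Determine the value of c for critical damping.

1410 N·s/m

c_c = 2√(k·m) = 2√(11200 × 44.1) = 2 × 702.8 = 1406 N·s/m.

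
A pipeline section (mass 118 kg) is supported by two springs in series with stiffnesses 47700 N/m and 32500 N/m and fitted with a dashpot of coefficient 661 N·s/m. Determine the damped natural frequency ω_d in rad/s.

12.5 rad/s

Series springs: 1/k_eq = 1/47700 + 1/32500 = 5.173×10^-5, so k_eq = 19330 N/m.
ω_n = √(k_eq/m) = √(19330/118) = 12.80 rad/s.
Critical damping c_c = 2√(k_eq·m) = 2√(19330 × 118) = 3021 N·s/m, so ζ = c/c_c = 661/3021 = 0.2188.
ω_d = ω_n√(1 − ζ²) = 12.80 × √(1 − 0.0479) = 12.49 rad/s.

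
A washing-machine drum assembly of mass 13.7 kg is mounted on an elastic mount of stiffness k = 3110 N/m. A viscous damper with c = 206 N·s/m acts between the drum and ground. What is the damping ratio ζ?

ω_n = √(k/m) = √(3110/13.7) = 15.07 rad/s.
Critical damping c_c = 2√(k·m) = 2√(3110 × 13.7) = 412.8 N·s/m, so ζ = c/c_c = 206/412.8 = 0.4990.

0.499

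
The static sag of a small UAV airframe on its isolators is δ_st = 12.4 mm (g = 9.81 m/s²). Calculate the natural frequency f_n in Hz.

ω_n = √(g/δ_st) = √(9.81/0.0124) = √791.1 = 28.13 rad/s.
f_n = ω_n/(2π) = 28.13/6.283 = 4.477 Hz.

4.48 Hz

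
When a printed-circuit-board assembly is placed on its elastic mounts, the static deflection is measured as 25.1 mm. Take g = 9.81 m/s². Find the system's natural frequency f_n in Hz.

3.15 Hz

ω_n = √(g/δ_st) = √(9.81/0.0251) = √390.8 = 19.77 rad/s.
f_n = ω_n/(2π) = 19.77/6.283 = 3.146 Hz.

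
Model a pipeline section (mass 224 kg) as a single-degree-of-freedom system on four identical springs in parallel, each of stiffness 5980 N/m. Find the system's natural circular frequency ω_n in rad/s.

Parallel springs add: k_eq = 4 × 5980 = 23920 N/m.
ω_n = √(k_eq/m) = √(23920/224) = √106.8 = 10.33 rad/s.

10.3 rad/s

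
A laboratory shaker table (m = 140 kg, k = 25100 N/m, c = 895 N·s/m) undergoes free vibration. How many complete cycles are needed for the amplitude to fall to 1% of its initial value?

3 cycles

ζ = c/(2√(km)) = 895/(2√(25100 × 140)) = 895/3749 = 0.2387.
Logarithmic decrement δ = 2πζ/√(1 − ζ²) = 2π × 0.2387/√(1 − 0.0570) = 1.545.
x_n/x₀ = e^(−nδ) ≤ 0.01; take ln: n ≥ ln(1/0.01)/δ = 4.605/1.545 = 2.981.
So 3 complete cycles are required.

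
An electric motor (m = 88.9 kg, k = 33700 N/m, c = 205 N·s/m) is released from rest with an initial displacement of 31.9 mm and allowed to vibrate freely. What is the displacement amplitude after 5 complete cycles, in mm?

ζ = c/(2√(km)) = 205/(2√(33700 × 88.9)) = 205/3462 = 0.05922.
Logarithmic decrement δ = 2πζ/√(1 − ζ²) = 2π × 0.05922/√(1 − 0.00351) = 0.3727.
After n cycles, x_n/x₀ = e^(−nδ), so x_5 = 31.9 × e^(−5 × 0.3727) = 31.9 × 0.1551 = 4.948 mm.

4.95 mm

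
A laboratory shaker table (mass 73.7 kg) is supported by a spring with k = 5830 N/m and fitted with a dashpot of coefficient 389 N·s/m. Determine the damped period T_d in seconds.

ω_n = √(k/m) = √(5830/73.7) = 8.894 rad/s.
Critical damping c_c = 2√(k·m) = 2√(5830 × 73.7) = 1311 N·s/m, so ζ = c/c_c = 389/1311 = 0.2967.
ω_d = ω_n√(1 − ζ²) = 8.894 × √(1 − 0.0880) = 8.494 rad/s.
T_d = 2π/ω_d = 0.7398 s.

0.740 s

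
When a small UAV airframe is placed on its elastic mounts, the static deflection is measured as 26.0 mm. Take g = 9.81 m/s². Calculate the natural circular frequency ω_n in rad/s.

19.4 rad/s

ω_n = √(g/δ_st) = √(9.81/0.0260) = √377.3 = 19.42 rad/s.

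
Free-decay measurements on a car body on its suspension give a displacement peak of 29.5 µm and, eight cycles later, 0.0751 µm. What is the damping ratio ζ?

Logarithmic decrement δ = (1/n)·ln(x₀/x_n) = (1/8)·ln(29.5/0.0751) = (1/8)·ln(392.8) = 0.7467.
ζ = δ/√(4π² + δ²) = 0.7467/√(39.48 + 0.558) = 0.7467/6.327 = 0.1180.

0.118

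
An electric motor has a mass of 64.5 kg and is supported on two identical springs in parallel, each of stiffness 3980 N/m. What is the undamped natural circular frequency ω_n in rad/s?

11.1 rad/s

Parallel springs add: k_eq = 2 × 3980 = 7960 N/m.
ω_n = √(k_eq/m) = √(7960/64.5) = √123.4 = 11.11 rad/s.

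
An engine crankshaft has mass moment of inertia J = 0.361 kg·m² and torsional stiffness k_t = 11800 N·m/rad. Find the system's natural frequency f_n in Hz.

28.8 Hz

ω_n = √(k_t/J) = √(11800/0.361) = √32690 = 180.8 rad/s.
f_n = ω_n/(2π) = 180.8/6.283 = 28.77 Hz.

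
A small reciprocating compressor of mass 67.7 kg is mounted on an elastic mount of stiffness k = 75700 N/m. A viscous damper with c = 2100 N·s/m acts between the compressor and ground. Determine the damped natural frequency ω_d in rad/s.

29.6 rad/s

ω_n = √(k/m) = √(75700/67.7) = 33.44 rad/s.
Critical damping c_c = 2√(k·m) = 2√(75700 × 67.7) = 4528 N·s/m, so ζ = c/c_c = 2100/4528 = 0.4638.
ω_d = ω_n√(1 − ζ²) = 33.44 × √(1 − 0.215) = 29.62 rad/s.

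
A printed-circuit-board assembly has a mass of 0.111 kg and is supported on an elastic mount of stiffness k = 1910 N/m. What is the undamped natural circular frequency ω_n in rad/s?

131 rad/s

ω_n = √(k/m) = √(1910/0.111) = √17210 = 131.2 rad/s.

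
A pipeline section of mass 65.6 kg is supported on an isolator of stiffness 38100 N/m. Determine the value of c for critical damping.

3160 N·s/m

c_c = 2√(k·m) = 2√(38100 × 65.6) = 2 × 1581 = 3162 N·s/m.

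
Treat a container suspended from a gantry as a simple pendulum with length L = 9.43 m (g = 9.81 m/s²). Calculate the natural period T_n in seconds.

6.16 s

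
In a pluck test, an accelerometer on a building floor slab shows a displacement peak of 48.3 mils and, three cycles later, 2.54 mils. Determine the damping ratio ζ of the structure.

Logarithmic decrement δ = (1/n)·ln(x₀/x_n) = (1/3)·ln(48.3/2.54) = (1/3)·ln(19.02) = 0.9818.
ζ = δ/√(4π² + δ²) = 0.9818/√(39.48 + 0.964) = 0.9818/6.359 = 0.1544.

0.154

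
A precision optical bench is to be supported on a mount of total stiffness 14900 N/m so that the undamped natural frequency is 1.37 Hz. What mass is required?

201 kg

ω_n = 2πf_n = 2π × 1.37 = 8.608 rad/s.
m = k/ω_n² = 14900/8.608² = 14900/74.10 = 201.1 kg.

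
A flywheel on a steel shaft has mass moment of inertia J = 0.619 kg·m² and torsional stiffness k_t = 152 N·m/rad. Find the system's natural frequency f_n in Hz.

2.49 Hz

ω_n = √(k_t/J) = √(152/0.619) = √245.6 = 15.67 rad/s.
f_n = ω_n/(2π) = 15.67/6.283 = 2.494 Hz.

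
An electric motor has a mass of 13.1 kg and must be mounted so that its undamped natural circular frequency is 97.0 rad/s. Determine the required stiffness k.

123000 N/m

k = m·ω_n² = 13.1 × 97.00² = 13.1 × 9409 = 123300 N/m.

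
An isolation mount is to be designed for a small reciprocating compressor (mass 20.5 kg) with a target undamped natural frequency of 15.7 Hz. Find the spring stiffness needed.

ω_n = 2πf_n = 2π × 15.7 = 98.65 rad/s.
k = m·ω_n² = 20.5 × 98.65² = 20.5 × 9731 = 199500 N/m.

199000 N/m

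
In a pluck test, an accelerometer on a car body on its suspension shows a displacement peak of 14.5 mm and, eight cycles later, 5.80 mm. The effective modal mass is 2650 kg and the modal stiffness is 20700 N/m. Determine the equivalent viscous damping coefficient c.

Logarithmic decrement δ = (1/n)·ln(x₀/x_n) = (1/8)·ln(14.5/5.80) = (1/8)·ln(2.500) = 0.1145.
ζ = δ/√(4π² + δ²) = 0.1145/√(39.48 + 0.0131) = 0.1145/6.284 = 0.01823.
c = ζ · 2√(km) = 0.01823 × 2√(20700 × 2650) = 0.01823 × 14810 = 270.0 N·s/m.

270 N·s/m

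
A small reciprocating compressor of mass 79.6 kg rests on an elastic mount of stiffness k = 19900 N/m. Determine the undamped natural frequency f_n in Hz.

2.52 Hz

ω_n = √(k/m) = √(19900/79.6) = √250.0 = 15.81 rad/s.
f_n = ω_n/(2π) = 15.81/6.283 = 2.516 Hz.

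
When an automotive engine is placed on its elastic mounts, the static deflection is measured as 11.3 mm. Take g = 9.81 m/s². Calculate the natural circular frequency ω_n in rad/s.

29.5 rad/s

ω_n = √(g/δ_st) = √(9.81/0.0113) = √868.1 = 29.46 rad/s.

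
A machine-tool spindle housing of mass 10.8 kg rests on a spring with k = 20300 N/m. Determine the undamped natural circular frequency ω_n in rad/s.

43.4 rad/s

ω_n = √(k/m) = √(20300/10.8) = √1880 = 43.35 rad/s.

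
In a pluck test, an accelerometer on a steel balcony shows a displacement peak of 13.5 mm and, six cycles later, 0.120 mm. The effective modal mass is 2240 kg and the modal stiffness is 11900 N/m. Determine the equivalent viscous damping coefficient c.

Logarithmic decrement δ = (1/n)·ln(x₀/x_n) = (1/6)·ln(13.5/0.120) = (1/6)·ln(112.5) = 0.7872.
ζ = δ/√(4π² + δ²) = 0.7872/√(39.48 + 0.620) = 0.7872/6.332 = 0.1243.
c = ζ · 2√(km) = 0.1243 × 2√(11900 × 2240) = 0.1243 × 10330 = 1284 N·s/m.

1280 N·s/m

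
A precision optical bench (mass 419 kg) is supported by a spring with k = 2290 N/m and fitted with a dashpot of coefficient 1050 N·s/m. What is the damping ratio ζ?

0.536

ω_n = √(k/m) = √(2290/419) = 2.338 rad/s.
Critical damping c_c = 2√(k·m) = 2√(2290 × 419) = 1959 N·s/m, so ζ = c/c_c = 1050/1959 = 0.5360.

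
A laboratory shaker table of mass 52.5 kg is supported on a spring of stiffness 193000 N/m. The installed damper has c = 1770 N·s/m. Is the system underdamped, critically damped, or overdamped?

underdamped

c_c = 2√(k·m) = 6366 N·s/m; ζ = c/c_c = 1770/6366 = 0.278.
Since ζ < 1 the system is underdamped.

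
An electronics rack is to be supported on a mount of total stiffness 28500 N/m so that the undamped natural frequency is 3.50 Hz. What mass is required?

ω_n = 2πf_n = 2π × 3.50 = 21.99 rad/s.
m = k/ω_n² = 28500/21.99² = 28500/483.6 = 58.93 kg.

58.9 kg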